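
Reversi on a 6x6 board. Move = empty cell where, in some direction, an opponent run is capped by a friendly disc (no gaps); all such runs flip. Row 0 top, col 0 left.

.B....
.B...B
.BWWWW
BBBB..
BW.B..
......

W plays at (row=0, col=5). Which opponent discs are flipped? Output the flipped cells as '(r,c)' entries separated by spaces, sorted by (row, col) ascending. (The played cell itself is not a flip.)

Answer: (1,5)

Derivation:
Dir NW: edge -> no flip
Dir N: edge -> no flip
Dir NE: edge -> no flip
Dir W: first cell '.' (not opp) -> no flip
Dir E: edge -> no flip
Dir SW: first cell '.' (not opp) -> no flip
Dir S: opp run (1,5) capped by W -> flip
Dir SE: edge -> no flip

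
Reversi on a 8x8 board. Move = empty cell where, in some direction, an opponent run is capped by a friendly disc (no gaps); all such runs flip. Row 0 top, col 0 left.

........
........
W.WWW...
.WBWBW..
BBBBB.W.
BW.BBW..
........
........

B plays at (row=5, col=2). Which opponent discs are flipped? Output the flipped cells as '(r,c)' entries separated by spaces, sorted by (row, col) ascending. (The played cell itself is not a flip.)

Dir NW: first cell 'B' (not opp) -> no flip
Dir N: first cell 'B' (not opp) -> no flip
Dir NE: first cell 'B' (not opp) -> no flip
Dir W: opp run (5,1) capped by B -> flip
Dir E: first cell 'B' (not opp) -> no flip
Dir SW: first cell '.' (not opp) -> no flip
Dir S: first cell '.' (not opp) -> no flip
Dir SE: first cell '.' (not opp) -> no flip

Answer: (5,1)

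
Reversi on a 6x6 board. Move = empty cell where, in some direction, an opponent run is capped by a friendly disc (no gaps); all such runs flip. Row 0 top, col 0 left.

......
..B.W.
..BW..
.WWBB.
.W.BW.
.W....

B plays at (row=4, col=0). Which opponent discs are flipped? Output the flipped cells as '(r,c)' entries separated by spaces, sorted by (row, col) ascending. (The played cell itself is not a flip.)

Dir NW: edge -> no flip
Dir N: first cell '.' (not opp) -> no flip
Dir NE: opp run (3,1) capped by B -> flip
Dir W: edge -> no flip
Dir E: opp run (4,1), next='.' -> no flip
Dir SW: edge -> no flip
Dir S: first cell '.' (not opp) -> no flip
Dir SE: opp run (5,1), next=edge -> no flip

Answer: (3,1)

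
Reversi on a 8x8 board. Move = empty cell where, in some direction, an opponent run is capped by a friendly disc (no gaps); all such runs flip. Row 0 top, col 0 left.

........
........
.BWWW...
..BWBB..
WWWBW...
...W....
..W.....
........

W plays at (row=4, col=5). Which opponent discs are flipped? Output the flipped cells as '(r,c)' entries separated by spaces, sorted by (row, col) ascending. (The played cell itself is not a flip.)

Answer: (3,4)

Derivation:
Dir NW: opp run (3,4) capped by W -> flip
Dir N: opp run (3,5), next='.' -> no flip
Dir NE: first cell '.' (not opp) -> no flip
Dir W: first cell 'W' (not opp) -> no flip
Dir E: first cell '.' (not opp) -> no flip
Dir SW: first cell '.' (not opp) -> no flip
Dir S: first cell '.' (not opp) -> no flip
Dir SE: first cell '.' (not opp) -> no flip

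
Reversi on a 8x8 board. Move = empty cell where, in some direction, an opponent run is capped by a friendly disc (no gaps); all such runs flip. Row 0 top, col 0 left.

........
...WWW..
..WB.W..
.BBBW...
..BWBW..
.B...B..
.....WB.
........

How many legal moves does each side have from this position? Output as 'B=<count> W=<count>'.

Answer: B=14 W=10

Derivation:
-- B to move --
(0,2): no bracket -> illegal
(0,3): flips 1 -> legal
(0,4): flips 2 -> legal
(0,5): flips 1 -> legal
(0,6): no bracket -> illegal
(1,1): flips 1 -> legal
(1,2): flips 1 -> legal
(1,6): no bracket -> illegal
(2,1): flips 1 -> legal
(2,4): flips 1 -> legal
(2,6): no bracket -> illegal
(3,5): flips 2 -> legal
(3,6): no bracket -> illegal
(4,6): flips 1 -> legal
(5,2): no bracket -> illegal
(5,3): flips 1 -> legal
(5,4): flips 1 -> legal
(5,6): flips 2 -> legal
(6,4): flips 1 -> legal
(7,4): no bracket -> illegal
(7,5): flips 1 -> legal
(7,6): no bracket -> illegal
B mobility = 14
-- W to move --
(1,2): flips 1 -> legal
(2,0): no bracket -> illegal
(2,1): flips 1 -> legal
(2,4): flips 1 -> legal
(3,0): flips 3 -> legal
(3,5): no bracket -> illegal
(4,0): flips 1 -> legal
(4,1): flips 3 -> legal
(4,6): no bracket -> illegal
(5,0): no bracket -> illegal
(5,2): flips 2 -> legal
(5,3): no bracket -> illegal
(5,4): flips 1 -> legal
(5,6): no bracket -> illegal
(5,7): no bracket -> illegal
(6,0): no bracket -> illegal
(6,1): no bracket -> illegal
(6,2): no bracket -> illegal
(6,4): no bracket -> illegal
(6,7): flips 1 -> legal
(7,5): no bracket -> illegal
(7,6): no bracket -> illegal
(7,7): flips 4 -> legal
W mobility = 10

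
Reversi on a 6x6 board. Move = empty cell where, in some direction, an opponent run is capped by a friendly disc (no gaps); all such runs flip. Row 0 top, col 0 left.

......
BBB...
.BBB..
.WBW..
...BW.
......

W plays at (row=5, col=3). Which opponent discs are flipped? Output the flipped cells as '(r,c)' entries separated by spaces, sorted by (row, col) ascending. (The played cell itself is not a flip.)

Dir NW: first cell '.' (not opp) -> no flip
Dir N: opp run (4,3) capped by W -> flip
Dir NE: first cell 'W' (not opp) -> no flip
Dir W: first cell '.' (not opp) -> no flip
Dir E: first cell '.' (not opp) -> no flip
Dir SW: edge -> no flip
Dir S: edge -> no flip
Dir SE: edge -> no flip

Answer: (4,3)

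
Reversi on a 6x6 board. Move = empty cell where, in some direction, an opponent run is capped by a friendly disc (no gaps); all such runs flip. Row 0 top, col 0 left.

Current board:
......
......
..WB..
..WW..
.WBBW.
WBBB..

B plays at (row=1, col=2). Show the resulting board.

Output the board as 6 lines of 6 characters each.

Place B at (1,2); scan 8 dirs for brackets.
Dir NW: first cell '.' (not opp) -> no flip
Dir N: first cell '.' (not opp) -> no flip
Dir NE: first cell '.' (not opp) -> no flip
Dir W: first cell '.' (not opp) -> no flip
Dir E: first cell '.' (not opp) -> no flip
Dir SW: first cell '.' (not opp) -> no flip
Dir S: opp run (2,2) (3,2) capped by B -> flip
Dir SE: first cell 'B' (not opp) -> no flip
All flips: (2,2) (3,2)

Answer: ......
..B...
..BB..
..BW..
.WBBW.
WBBB..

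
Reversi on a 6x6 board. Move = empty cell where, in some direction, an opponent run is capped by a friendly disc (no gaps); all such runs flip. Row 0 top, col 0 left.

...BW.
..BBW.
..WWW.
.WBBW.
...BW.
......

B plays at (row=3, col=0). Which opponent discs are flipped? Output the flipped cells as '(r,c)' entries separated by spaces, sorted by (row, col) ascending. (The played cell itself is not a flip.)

Dir NW: edge -> no flip
Dir N: first cell '.' (not opp) -> no flip
Dir NE: first cell '.' (not opp) -> no flip
Dir W: edge -> no flip
Dir E: opp run (3,1) capped by B -> flip
Dir SW: edge -> no flip
Dir S: first cell '.' (not opp) -> no flip
Dir SE: first cell '.' (not opp) -> no flip

Answer: (3,1)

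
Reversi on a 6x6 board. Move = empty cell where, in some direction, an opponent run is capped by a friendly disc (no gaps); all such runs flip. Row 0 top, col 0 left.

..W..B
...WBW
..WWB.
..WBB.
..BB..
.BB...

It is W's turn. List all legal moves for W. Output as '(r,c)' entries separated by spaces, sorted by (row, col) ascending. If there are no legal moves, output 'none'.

Answer: (2,5) (3,5) (4,4) (4,5) (5,3) (5,4)

Derivation:
(0,3): no bracket -> illegal
(0,4): no bracket -> illegal
(2,5): flips 1 -> legal
(3,1): no bracket -> illegal
(3,5): flips 3 -> legal
(4,0): no bracket -> illegal
(4,1): no bracket -> illegal
(4,4): flips 1 -> legal
(4,5): flips 1 -> legal
(5,0): no bracket -> illegal
(5,3): flips 2 -> legal
(5,4): flips 1 -> legal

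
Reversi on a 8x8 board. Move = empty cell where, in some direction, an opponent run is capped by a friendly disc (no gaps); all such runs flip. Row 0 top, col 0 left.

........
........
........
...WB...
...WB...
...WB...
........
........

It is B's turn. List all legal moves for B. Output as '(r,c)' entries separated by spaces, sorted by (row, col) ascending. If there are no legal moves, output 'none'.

Answer: (2,2) (3,2) (4,2) (5,2) (6,2)

Derivation:
(2,2): flips 1 -> legal
(2,3): no bracket -> illegal
(2,4): no bracket -> illegal
(3,2): flips 2 -> legal
(4,2): flips 1 -> legal
(5,2): flips 2 -> legal
(6,2): flips 1 -> legal
(6,3): no bracket -> illegal
(6,4): no bracket -> illegal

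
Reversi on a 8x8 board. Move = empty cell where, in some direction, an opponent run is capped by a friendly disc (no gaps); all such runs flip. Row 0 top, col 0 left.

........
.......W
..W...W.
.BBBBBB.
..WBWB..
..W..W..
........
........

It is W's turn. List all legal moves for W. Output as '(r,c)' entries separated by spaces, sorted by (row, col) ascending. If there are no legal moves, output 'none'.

Answer: (2,0) (2,4) (2,5) (4,0) (4,6)

Derivation:
(2,0): flips 1 -> legal
(2,1): no bracket -> illegal
(2,3): no bracket -> illegal
(2,4): flips 2 -> legal
(2,5): flips 4 -> legal
(2,7): no bracket -> illegal
(3,0): no bracket -> illegal
(3,7): no bracket -> illegal
(4,0): flips 1 -> legal
(4,1): no bracket -> illegal
(4,6): flips 2 -> legal
(4,7): no bracket -> illegal
(5,3): no bracket -> illegal
(5,4): no bracket -> illegal
(5,6): no bracket -> illegal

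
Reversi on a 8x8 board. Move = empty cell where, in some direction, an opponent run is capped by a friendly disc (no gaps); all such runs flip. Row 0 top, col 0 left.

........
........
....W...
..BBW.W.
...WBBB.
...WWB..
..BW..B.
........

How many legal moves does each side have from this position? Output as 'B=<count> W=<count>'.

Answer: B=12 W=9

Derivation:
-- B to move --
(1,3): no bracket -> illegal
(1,4): flips 2 -> legal
(1,5): flips 1 -> legal
(2,3): flips 1 -> legal
(2,5): no bracket -> illegal
(2,6): flips 1 -> legal
(2,7): flips 1 -> legal
(3,5): flips 1 -> legal
(3,7): no bracket -> illegal
(4,2): flips 1 -> legal
(4,7): no bracket -> illegal
(5,2): flips 2 -> legal
(6,4): flips 2 -> legal
(6,5): flips 2 -> legal
(7,2): flips 2 -> legal
(7,3): flips 3 -> legal
(7,4): no bracket -> illegal
B mobility = 12
-- W to move --
(2,1): flips 1 -> legal
(2,2): no bracket -> illegal
(2,3): flips 1 -> legal
(3,1): flips 2 -> legal
(3,5): flips 1 -> legal
(3,7): no bracket -> illegal
(4,1): no bracket -> illegal
(4,2): flips 1 -> legal
(4,7): flips 3 -> legal
(5,1): no bracket -> illegal
(5,2): no bracket -> illegal
(5,6): flips 3 -> legal
(5,7): no bracket -> illegal
(6,1): flips 1 -> legal
(6,4): no bracket -> illegal
(6,5): no bracket -> illegal
(6,7): no bracket -> illegal
(7,1): flips 1 -> legal
(7,2): no bracket -> illegal
(7,3): no bracket -> illegal
(7,5): no bracket -> illegal
(7,6): no bracket -> illegal
(7,7): no bracket -> illegal
W mobility = 9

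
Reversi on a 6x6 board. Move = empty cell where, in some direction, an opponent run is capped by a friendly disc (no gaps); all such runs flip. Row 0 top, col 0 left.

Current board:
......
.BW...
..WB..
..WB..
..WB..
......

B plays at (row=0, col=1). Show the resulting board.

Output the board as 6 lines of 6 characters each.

Answer: .B....
.BB...
..WB..
..WB..
..WB..
......

Derivation:
Place B at (0,1); scan 8 dirs for brackets.
Dir NW: edge -> no flip
Dir N: edge -> no flip
Dir NE: edge -> no flip
Dir W: first cell '.' (not opp) -> no flip
Dir E: first cell '.' (not opp) -> no flip
Dir SW: first cell '.' (not opp) -> no flip
Dir S: first cell 'B' (not opp) -> no flip
Dir SE: opp run (1,2) capped by B -> flip
All flips: (1,2)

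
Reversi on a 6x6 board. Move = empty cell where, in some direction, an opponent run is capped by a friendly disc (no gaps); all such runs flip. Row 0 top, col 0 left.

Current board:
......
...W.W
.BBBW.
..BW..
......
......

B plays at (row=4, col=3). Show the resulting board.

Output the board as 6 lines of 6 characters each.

Answer: ......
...W.W
.BBBW.
..BB..
...B..
......

Derivation:
Place B at (4,3); scan 8 dirs for brackets.
Dir NW: first cell 'B' (not opp) -> no flip
Dir N: opp run (3,3) capped by B -> flip
Dir NE: first cell '.' (not opp) -> no flip
Dir W: first cell '.' (not opp) -> no flip
Dir E: first cell '.' (not opp) -> no flip
Dir SW: first cell '.' (not opp) -> no flip
Dir S: first cell '.' (not opp) -> no flip
Dir SE: first cell '.' (not opp) -> no flip
All flips: (3,3)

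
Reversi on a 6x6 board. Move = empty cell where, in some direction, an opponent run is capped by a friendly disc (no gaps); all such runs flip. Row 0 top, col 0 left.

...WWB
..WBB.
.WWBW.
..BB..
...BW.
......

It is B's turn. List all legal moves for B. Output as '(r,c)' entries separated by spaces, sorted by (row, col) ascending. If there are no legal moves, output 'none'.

Answer: (0,1) (0,2) (1,0) (1,1) (1,5) (2,0) (2,5) (3,1) (3,4) (3,5) (4,5) (5,5)

Derivation:
(0,1): flips 1 -> legal
(0,2): flips 4 -> legal
(1,0): flips 1 -> legal
(1,1): flips 2 -> legal
(1,5): flips 1 -> legal
(2,0): flips 2 -> legal
(2,5): flips 1 -> legal
(3,0): no bracket -> illegal
(3,1): flips 1 -> legal
(3,4): flips 1 -> legal
(3,5): flips 1 -> legal
(4,5): flips 1 -> legal
(5,3): no bracket -> illegal
(5,4): no bracket -> illegal
(5,5): flips 1 -> legal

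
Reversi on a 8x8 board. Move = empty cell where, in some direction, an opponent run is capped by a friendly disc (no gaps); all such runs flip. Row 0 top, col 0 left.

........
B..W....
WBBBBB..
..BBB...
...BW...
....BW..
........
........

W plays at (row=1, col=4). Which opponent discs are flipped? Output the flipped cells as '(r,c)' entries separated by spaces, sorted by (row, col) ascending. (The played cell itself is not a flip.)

Answer: (2,4) (3,4)

Derivation:
Dir NW: first cell '.' (not opp) -> no flip
Dir N: first cell '.' (not opp) -> no flip
Dir NE: first cell '.' (not opp) -> no flip
Dir W: first cell 'W' (not opp) -> no flip
Dir E: first cell '.' (not opp) -> no flip
Dir SW: opp run (2,3) (3,2), next='.' -> no flip
Dir S: opp run (2,4) (3,4) capped by W -> flip
Dir SE: opp run (2,5), next='.' -> no flip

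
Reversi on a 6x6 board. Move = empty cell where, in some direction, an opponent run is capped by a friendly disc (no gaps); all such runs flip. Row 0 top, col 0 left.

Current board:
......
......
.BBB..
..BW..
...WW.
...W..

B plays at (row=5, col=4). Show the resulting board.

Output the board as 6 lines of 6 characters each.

Place B at (5,4); scan 8 dirs for brackets.
Dir NW: opp run (4,3) capped by B -> flip
Dir N: opp run (4,4), next='.' -> no flip
Dir NE: first cell '.' (not opp) -> no flip
Dir W: opp run (5,3), next='.' -> no flip
Dir E: first cell '.' (not opp) -> no flip
Dir SW: edge -> no flip
Dir S: edge -> no flip
Dir SE: edge -> no flip
All flips: (4,3)

Answer: ......
......
.BBB..
..BW..
...BW.
...WB.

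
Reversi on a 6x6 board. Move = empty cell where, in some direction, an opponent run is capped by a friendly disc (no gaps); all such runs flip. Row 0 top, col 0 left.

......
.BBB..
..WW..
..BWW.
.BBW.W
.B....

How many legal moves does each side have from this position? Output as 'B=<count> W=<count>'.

-- B to move --
(1,4): flips 1 -> legal
(2,1): no bracket -> illegal
(2,4): flips 1 -> legal
(2,5): no bracket -> illegal
(3,1): flips 1 -> legal
(3,5): flips 2 -> legal
(4,4): flips 3 -> legal
(5,2): no bracket -> illegal
(5,3): flips 3 -> legal
(5,4): flips 1 -> legal
(5,5): no bracket -> illegal
B mobility = 7
-- W to move --
(0,0): flips 1 -> legal
(0,1): flips 1 -> legal
(0,2): flips 1 -> legal
(0,3): flips 1 -> legal
(0,4): flips 1 -> legal
(1,0): no bracket -> illegal
(1,4): no bracket -> illegal
(2,0): no bracket -> illegal
(2,1): flips 1 -> legal
(2,4): no bracket -> illegal
(3,0): no bracket -> illegal
(3,1): flips 1 -> legal
(4,0): flips 2 -> legal
(5,0): flips 2 -> legal
(5,2): flips 2 -> legal
(5,3): no bracket -> illegal
W mobility = 10

Answer: B=7 W=10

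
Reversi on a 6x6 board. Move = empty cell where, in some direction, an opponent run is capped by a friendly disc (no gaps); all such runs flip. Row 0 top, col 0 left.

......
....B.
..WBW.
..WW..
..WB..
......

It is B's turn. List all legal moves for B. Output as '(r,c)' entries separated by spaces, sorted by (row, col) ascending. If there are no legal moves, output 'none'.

Answer: (2,1) (2,5) (3,4) (4,1)

Derivation:
(1,1): no bracket -> illegal
(1,2): no bracket -> illegal
(1,3): no bracket -> illegal
(1,5): no bracket -> illegal
(2,1): flips 2 -> legal
(2,5): flips 1 -> legal
(3,1): no bracket -> illegal
(3,4): flips 1 -> legal
(3,5): no bracket -> illegal
(4,1): flips 2 -> legal
(4,4): no bracket -> illegal
(5,1): no bracket -> illegal
(5,2): no bracket -> illegal
(5,3): no bracket -> illegal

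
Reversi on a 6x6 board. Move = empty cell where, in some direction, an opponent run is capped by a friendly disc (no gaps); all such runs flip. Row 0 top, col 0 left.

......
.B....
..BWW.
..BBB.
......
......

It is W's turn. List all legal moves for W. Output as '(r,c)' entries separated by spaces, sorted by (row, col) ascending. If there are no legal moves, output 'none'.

Answer: (2,1) (4,1) (4,2) (4,3) (4,4) (4,5)

Derivation:
(0,0): no bracket -> illegal
(0,1): no bracket -> illegal
(0,2): no bracket -> illegal
(1,0): no bracket -> illegal
(1,2): no bracket -> illegal
(1,3): no bracket -> illegal
(2,0): no bracket -> illegal
(2,1): flips 1 -> legal
(2,5): no bracket -> illegal
(3,1): no bracket -> illegal
(3,5): no bracket -> illegal
(4,1): flips 1 -> legal
(4,2): flips 1 -> legal
(4,3): flips 1 -> legal
(4,4): flips 1 -> legal
(4,5): flips 1 -> legal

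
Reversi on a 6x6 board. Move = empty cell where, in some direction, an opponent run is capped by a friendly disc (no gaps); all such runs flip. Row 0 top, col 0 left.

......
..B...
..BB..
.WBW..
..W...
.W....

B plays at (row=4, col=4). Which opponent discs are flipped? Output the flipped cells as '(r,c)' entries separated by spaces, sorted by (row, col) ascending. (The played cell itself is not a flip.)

Dir NW: opp run (3,3) capped by B -> flip
Dir N: first cell '.' (not opp) -> no flip
Dir NE: first cell '.' (not opp) -> no flip
Dir W: first cell '.' (not opp) -> no flip
Dir E: first cell '.' (not opp) -> no flip
Dir SW: first cell '.' (not opp) -> no flip
Dir S: first cell '.' (not opp) -> no flip
Dir SE: first cell '.' (not opp) -> no flip

Answer: (3,3)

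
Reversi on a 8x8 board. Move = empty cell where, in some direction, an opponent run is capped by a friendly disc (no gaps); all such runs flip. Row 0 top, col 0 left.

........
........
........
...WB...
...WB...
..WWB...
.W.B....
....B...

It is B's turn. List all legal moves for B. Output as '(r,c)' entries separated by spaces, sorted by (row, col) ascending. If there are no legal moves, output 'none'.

(2,2): flips 1 -> legal
(2,3): flips 3 -> legal
(2,4): no bracket -> illegal
(3,2): flips 2 -> legal
(4,1): flips 1 -> legal
(4,2): flips 1 -> legal
(5,0): no bracket -> illegal
(5,1): flips 2 -> legal
(6,0): no bracket -> illegal
(6,2): flips 1 -> legal
(6,4): no bracket -> illegal
(7,0): flips 3 -> legal
(7,1): no bracket -> illegal
(7,2): no bracket -> illegal

Answer: (2,2) (2,3) (3,2) (4,1) (4,2) (5,1) (6,2) (7,0)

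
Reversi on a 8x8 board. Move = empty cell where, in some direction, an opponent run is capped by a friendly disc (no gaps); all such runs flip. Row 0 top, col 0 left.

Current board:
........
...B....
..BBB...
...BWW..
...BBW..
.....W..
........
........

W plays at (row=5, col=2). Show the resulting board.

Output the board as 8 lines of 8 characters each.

Place W at (5,2); scan 8 dirs for brackets.
Dir NW: first cell '.' (not opp) -> no flip
Dir N: first cell '.' (not opp) -> no flip
Dir NE: opp run (4,3) capped by W -> flip
Dir W: first cell '.' (not opp) -> no flip
Dir E: first cell '.' (not opp) -> no flip
Dir SW: first cell '.' (not opp) -> no flip
Dir S: first cell '.' (not opp) -> no flip
Dir SE: first cell '.' (not opp) -> no flip
All flips: (4,3)

Answer: ........
...B....
..BBB...
...BWW..
...WBW..
..W..W..
........
........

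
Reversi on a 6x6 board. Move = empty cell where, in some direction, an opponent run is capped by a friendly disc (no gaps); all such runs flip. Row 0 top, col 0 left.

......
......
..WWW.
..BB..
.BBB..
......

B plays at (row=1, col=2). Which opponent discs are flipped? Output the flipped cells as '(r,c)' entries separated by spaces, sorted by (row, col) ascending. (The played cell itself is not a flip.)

Answer: (2,2)

Derivation:
Dir NW: first cell '.' (not opp) -> no flip
Dir N: first cell '.' (not opp) -> no flip
Dir NE: first cell '.' (not opp) -> no flip
Dir W: first cell '.' (not opp) -> no flip
Dir E: first cell '.' (not opp) -> no flip
Dir SW: first cell '.' (not opp) -> no flip
Dir S: opp run (2,2) capped by B -> flip
Dir SE: opp run (2,3), next='.' -> no flip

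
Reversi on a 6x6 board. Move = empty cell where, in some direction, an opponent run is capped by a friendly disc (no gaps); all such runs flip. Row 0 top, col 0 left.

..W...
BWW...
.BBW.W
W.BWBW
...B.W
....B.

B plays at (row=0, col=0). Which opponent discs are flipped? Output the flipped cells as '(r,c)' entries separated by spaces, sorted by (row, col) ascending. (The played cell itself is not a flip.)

Answer: (1,1)

Derivation:
Dir NW: edge -> no flip
Dir N: edge -> no flip
Dir NE: edge -> no flip
Dir W: edge -> no flip
Dir E: first cell '.' (not opp) -> no flip
Dir SW: edge -> no flip
Dir S: first cell 'B' (not opp) -> no flip
Dir SE: opp run (1,1) capped by B -> flip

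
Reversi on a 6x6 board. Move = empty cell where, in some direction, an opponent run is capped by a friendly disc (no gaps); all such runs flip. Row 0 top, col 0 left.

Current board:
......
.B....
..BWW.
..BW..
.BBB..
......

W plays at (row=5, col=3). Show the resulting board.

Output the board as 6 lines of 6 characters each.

Answer: ......
.B....
..BWW.
..BW..
.BBW..
...W..

Derivation:
Place W at (5,3); scan 8 dirs for brackets.
Dir NW: opp run (4,2), next='.' -> no flip
Dir N: opp run (4,3) capped by W -> flip
Dir NE: first cell '.' (not opp) -> no flip
Dir W: first cell '.' (not opp) -> no flip
Dir E: first cell '.' (not opp) -> no flip
Dir SW: edge -> no flip
Dir S: edge -> no flip
Dir SE: edge -> no flip
All flips: (4,3)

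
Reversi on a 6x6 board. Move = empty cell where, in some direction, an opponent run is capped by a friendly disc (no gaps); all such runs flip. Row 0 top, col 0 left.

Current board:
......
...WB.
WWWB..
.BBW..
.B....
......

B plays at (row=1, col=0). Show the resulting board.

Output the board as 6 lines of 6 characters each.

Answer: ......
B..WB.
WBWB..
.BBW..
.B....
......

Derivation:
Place B at (1,0); scan 8 dirs for brackets.
Dir NW: edge -> no flip
Dir N: first cell '.' (not opp) -> no flip
Dir NE: first cell '.' (not opp) -> no flip
Dir W: edge -> no flip
Dir E: first cell '.' (not opp) -> no flip
Dir SW: edge -> no flip
Dir S: opp run (2,0), next='.' -> no flip
Dir SE: opp run (2,1) capped by B -> flip
All flips: (2,1)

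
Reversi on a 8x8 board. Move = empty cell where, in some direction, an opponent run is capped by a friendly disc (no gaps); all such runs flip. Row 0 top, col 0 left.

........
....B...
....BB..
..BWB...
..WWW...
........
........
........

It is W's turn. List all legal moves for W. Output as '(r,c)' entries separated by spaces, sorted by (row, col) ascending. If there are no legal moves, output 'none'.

Answer: (0,4) (1,5) (1,6) (2,1) (2,2) (3,1) (3,5)

Derivation:
(0,3): no bracket -> illegal
(0,4): flips 3 -> legal
(0,5): no bracket -> illegal
(1,3): no bracket -> illegal
(1,5): flips 1 -> legal
(1,6): flips 2 -> legal
(2,1): flips 1 -> legal
(2,2): flips 1 -> legal
(2,3): no bracket -> illegal
(2,6): no bracket -> illegal
(3,1): flips 1 -> legal
(3,5): flips 1 -> legal
(3,6): no bracket -> illegal
(4,1): no bracket -> illegal
(4,5): no bracket -> illegal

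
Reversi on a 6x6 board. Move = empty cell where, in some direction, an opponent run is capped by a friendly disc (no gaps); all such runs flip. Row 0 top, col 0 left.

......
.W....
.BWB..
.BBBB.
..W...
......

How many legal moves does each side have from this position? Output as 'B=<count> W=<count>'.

-- B to move --
(0,0): flips 2 -> legal
(0,1): flips 1 -> legal
(0,2): no bracket -> illegal
(1,0): no bracket -> illegal
(1,2): flips 1 -> legal
(1,3): flips 1 -> legal
(2,0): no bracket -> illegal
(4,1): no bracket -> illegal
(4,3): no bracket -> illegal
(5,1): flips 1 -> legal
(5,2): flips 1 -> legal
(5,3): flips 1 -> legal
B mobility = 7
-- W to move --
(1,0): no bracket -> illegal
(1,2): no bracket -> illegal
(1,3): no bracket -> illegal
(1,4): no bracket -> illegal
(2,0): flips 2 -> legal
(2,4): flips 2 -> legal
(2,5): no bracket -> illegal
(3,0): no bracket -> illegal
(3,5): no bracket -> illegal
(4,0): flips 1 -> legal
(4,1): flips 2 -> legal
(4,3): no bracket -> illegal
(4,4): flips 1 -> legal
(4,5): no bracket -> illegal
W mobility = 5

Answer: B=7 W=5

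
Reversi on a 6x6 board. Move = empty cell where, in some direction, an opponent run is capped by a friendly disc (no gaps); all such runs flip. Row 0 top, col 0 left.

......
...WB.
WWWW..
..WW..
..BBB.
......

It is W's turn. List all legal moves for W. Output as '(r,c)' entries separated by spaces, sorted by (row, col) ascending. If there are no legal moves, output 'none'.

Answer: (0,5) (1,5) (5,1) (5,2) (5,3) (5,4) (5,5)

Derivation:
(0,3): no bracket -> illegal
(0,4): no bracket -> illegal
(0,5): flips 1 -> legal
(1,5): flips 1 -> legal
(2,4): no bracket -> illegal
(2,5): no bracket -> illegal
(3,1): no bracket -> illegal
(3,4): no bracket -> illegal
(3,5): no bracket -> illegal
(4,1): no bracket -> illegal
(4,5): no bracket -> illegal
(5,1): flips 1 -> legal
(5,2): flips 1 -> legal
(5,3): flips 1 -> legal
(5,4): flips 1 -> legal
(5,5): flips 1 -> legal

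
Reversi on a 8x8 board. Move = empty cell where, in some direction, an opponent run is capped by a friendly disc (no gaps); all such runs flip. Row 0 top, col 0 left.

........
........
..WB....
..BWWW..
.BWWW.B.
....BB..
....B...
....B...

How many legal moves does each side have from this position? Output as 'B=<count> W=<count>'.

-- B to move --
(1,1): flips 3 -> legal
(1,2): flips 1 -> legal
(1,3): no bracket -> illegal
(2,1): flips 1 -> legal
(2,4): flips 3 -> legal
(2,5): no bracket -> illegal
(2,6): no bracket -> illegal
(3,1): no bracket -> illegal
(3,6): flips 3 -> legal
(4,5): flips 4 -> legal
(5,1): no bracket -> illegal
(5,2): flips 1 -> legal
(5,3): flips 2 -> legal
B mobility = 8
-- W to move --
(1,2): flips 1 -> legal
(1,3): flips 1 -> legal
(1,4): no bracket -> illegal
(2,1): flips 1 -> legal
(2,4): flips 1 -> legal
(3,0): no bracket -> illegal
(3,1): flips 1 -> legal
(3,6): no bracket -> illegal
(3,7): no bracket -> illegal
(4,0): flips 1 -> legal
(4,5): no bracket -> illegal
(4,7): no bracket -> illegal
(5,0): no bracket -> illegal
(5,1): no bracket -> illegal
(5,2): no bracket -> illegal
(5,3): no bracket -> illegal
(5,6): no bracket -> illegal
(5,7): flips 1 -> legal
(6,3): no bracket -> illegal
(6,5): flips 1 -> legal
(6,6): flips 1 -> legal
(7,3): no bracket -> illegal
(7,5): no bracket -> illegal
W mobility = 9

Answer: B=8 W=9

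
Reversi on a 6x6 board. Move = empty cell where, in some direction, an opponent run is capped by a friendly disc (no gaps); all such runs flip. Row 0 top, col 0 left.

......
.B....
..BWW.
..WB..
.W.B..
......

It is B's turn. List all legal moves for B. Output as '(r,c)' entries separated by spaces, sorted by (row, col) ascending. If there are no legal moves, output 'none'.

(1,2): no bracket -> illegal
(1,3): flips 1 -> legal
(1,4): no bracket -> illegal
(1,5): flips 1 -> legal
(2,1): flips 1 -> legal
(2,5): flips 2 -> legal
(3,0): no bracket -> illegal
(3,1): flips 1 -> legal
(3,4): no bracket -> illegal
(3,5): no bracket -> illegal
(4,0): no bracket -> illegal
(4,2): flips 1 -> legal
(5,0): no bracket -> illegal
(5,1): no bracket -> illegal
(5,2): no bracket -> illegal

Answer: (1,3) (1,5) (2,1) (2,5) (3,1) (4,2)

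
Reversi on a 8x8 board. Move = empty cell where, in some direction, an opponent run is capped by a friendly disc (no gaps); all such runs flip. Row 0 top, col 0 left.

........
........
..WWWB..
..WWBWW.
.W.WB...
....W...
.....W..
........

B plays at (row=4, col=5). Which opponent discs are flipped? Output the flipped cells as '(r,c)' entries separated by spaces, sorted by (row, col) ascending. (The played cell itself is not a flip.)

Dir NW: first cell 'B' (not opp) -> no flip
Dir N: opp run (3,5) capped by B -> flip
Dir NE: opp run (3,6), next='.' -> no flip
Dir W: first cell 'B' (not opp) -> no flip
Dir E: first cell '.' (not opp) -> no flip
Dir SW: opp run (5,4), next='.' -> no flip
Dir S: first cell '.' (not opp) -> no flip
Dir SE: first cell '.' (not opp) -> no flip

Answer: (3,5)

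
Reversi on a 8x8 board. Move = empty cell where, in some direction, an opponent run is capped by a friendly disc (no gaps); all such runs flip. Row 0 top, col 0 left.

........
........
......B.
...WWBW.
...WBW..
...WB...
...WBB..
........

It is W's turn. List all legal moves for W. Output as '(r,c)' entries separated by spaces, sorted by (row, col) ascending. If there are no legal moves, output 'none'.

(1,5): no bracket -> illegal
(1,6): flips 1 -> legal
(1,7): flips 3 -> legal
(2,4): no bracket -> illegal
(2,5): flips 1 -> legal
(2,7): no bracket -> illegal
(3,7): no bracket -> illegal
(4,6): no bracket -> illegal
(5,5): flips 2 -> legal
(5,6): no bracket -> illegal
(6,6): flips 2 -> legal
(7,3): no bracket -> illegal
(7,4): flips 3 -> legal
(7,5): flips 1 -> legal
(7,6): flips 2 -> legal

Answer: (1,6) (1,7) (2,5) (5,5) (6,6) (7,4) (7,5) (7,6)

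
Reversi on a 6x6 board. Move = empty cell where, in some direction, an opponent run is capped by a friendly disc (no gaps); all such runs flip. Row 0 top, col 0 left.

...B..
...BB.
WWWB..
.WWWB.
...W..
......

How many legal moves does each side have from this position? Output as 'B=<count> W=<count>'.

-- B to move --
(1,0): no bracket -> illegal
(1,1): no bracket -> illegal
(1,2): no bracket -> illegal
(2,4): no bracket -> illegal
(3,0): flips 3 -> legal
(4,0): flips 2 -> legal
(4,1): flips 1 -> legal
(4,2): no bracket -> illegal
(4,4): no bracket -> illegal
(5,2): flips 1 -> legal
(5,3): flips 2 -> legal
(5,4): no bracket -> illegal
B mobility = 5
-- W to move --
(0,2): no bracket -> illegal
(0,4): flips 1 -> legal
(0,5): flips 2 -> legal
(1,2): no bracket -> illegal
(1,5): no bracket -> illegal
(2,4): flips 1 -> legal
(2,5): flips 1 -> legal
(3,5): flips 1 -> legal
(4,4): no bracket -> illegal
(4,5): no bracket -> illegal
W mobility = 5

Answer: B=5 W=5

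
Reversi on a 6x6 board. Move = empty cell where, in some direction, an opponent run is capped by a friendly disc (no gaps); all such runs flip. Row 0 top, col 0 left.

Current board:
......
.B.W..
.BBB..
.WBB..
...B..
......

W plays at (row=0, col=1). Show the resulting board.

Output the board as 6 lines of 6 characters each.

Answer: .W....
.W.W..
.WBB..
.WBB..
...B..
......

Derivation:
Place W at (0,1); scan 8 dirs for brackets.
Dir NW: edge -> no flip
Dir N: edge -> no flip
Dir NE: edge -> no flip
Dir W: first cell '.' (not opp) -> no flip
Dir E: first cell '.' (not opp) -> no flip
Dir SW: first cell '.' (not opp) -> no flip
Dir S: opp run (1,1) (2,1) capped by W -> flip
Dir SE: first cell '.' (not opp) -> no flip
All flips: (1,1) (2,1)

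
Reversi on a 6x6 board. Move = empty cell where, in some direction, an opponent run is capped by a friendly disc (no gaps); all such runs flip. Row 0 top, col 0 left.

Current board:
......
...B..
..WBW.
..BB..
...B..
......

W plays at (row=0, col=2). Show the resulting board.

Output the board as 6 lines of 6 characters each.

Answer: ..W...
...W..
..WBW.
..BB..
...B..
......

Derivation:
Place W at (0,2); scan 8 dirs for brackets.
Dir NW: edge -> no flip
Dir N: edge -> no flip
Dir NE: edge -> no flip
Dir W: first cell '.' (not opp) -> no flip
Dir E: first cell '.' (not opp) -> no flip
Dir SW: first cell '.' (not opp) -> no flip
Dir S: first cell '.' (not opp) -> no flip
Dir SE: opp run (1,3) capped by W -> flip
All flips: (1,3)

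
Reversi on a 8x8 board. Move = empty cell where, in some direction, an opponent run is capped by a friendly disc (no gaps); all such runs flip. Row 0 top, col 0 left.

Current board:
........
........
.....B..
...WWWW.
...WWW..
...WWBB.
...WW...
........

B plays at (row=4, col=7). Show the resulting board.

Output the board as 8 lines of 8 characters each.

Answer: ........
........
.....B..
...WWWB.
...WWW.B
...WWBB.
...WW...
........

Derivation:
Place B at (4,7); scan 8 dirs for brackets.
Dir NW: opp run (3,6) capped by B -> flip
Dir N: first cell '.' (not opp) -> no flip
Dir NE: edge -> no flip
Dir W: first cell '.' (not opp) -> no flip
Dir E: edge -> no flip
Dir SW: first cell 'B' (not opp) -> no flip
Dir S: first cell '.' (not opp) -> no flip
Dir SE: edge -> no flip
All flips: (3,6)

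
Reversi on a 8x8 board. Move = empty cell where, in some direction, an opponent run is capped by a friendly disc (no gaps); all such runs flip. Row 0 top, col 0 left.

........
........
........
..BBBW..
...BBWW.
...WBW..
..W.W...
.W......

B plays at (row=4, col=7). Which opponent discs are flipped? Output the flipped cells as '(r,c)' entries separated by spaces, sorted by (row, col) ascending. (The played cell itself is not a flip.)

Dir NW: first cell '.' (not opp) -> no flip
Dir N: first cell '.' (not opp) -> no flip
Dir NE: edge -> no flip
Dir W: opp run (4,6) (4,5) capped by B -> flip
Dir E: edge -> no flip
Dir SW: first cell '.' (not opp) -> no flip
Dir S: first cell '.' (not opp) -> no flip
Dir SE: edge -> no flip

Answer: (4,5) (4,6)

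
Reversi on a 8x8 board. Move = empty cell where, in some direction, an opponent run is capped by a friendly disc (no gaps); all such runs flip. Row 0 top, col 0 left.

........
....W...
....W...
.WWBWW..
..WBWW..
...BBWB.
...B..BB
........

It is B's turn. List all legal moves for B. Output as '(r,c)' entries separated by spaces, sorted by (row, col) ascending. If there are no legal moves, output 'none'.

Answer: (0,4) (1,5) (2,0) (2,1) (2,3) (2,5) (2,6) (3,0) (3,6) (4,1) (4,6) (5,1)

Derivation:
(0,3): no bracket -> illegal
(0,4): flips 4 -> legal
(0,5): no bracket -> illegal
(1,3): no bracket -> illegal
(1,5): flips 1 -> legal
(2,0): flips 2 -> legal
(2,1): flips 1 -> legal
(2,2): no bracket -> illegal
(2,3): flips 2 -> legal
(2,5): flips 1 -> legal
(2,6): flips 2 -> legal
(3,0): flips 2 -> legal
(3,6): flips 3 -> legal
(4,0): no bracket -> illegal
(4,1): flips 1 -> legal
(4,6): flips 2 -> legal
(5,1): flips 1 -> legal
(5,2): no bracket -> illegal
(6,4): no bracket -> illegal
(6,5): no bracket -> illegal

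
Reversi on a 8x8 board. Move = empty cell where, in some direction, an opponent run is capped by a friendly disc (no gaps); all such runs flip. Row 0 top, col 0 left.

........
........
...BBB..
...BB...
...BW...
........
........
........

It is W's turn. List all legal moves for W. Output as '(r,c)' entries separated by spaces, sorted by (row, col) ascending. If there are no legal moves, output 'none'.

Answer: (1,4) (2,2) (4,2)

Derivation:
(1,2): no bracket -> illegal
(1,3): no bracket -> illegal
(1,4): flips 2 -> legal
(1,5): no bracket -> illegal
(1,6): no bracket -> illegal
(2,2): flips 1 -> legal
(2,6): no bracket -> illegal
(3,2): no bracket -> illegal
(3,5): no bracket -> illegal
(3,6): no bracket -> illegal
(4,2): flips 1 -> legal
(4,5): no bracket -> illegal
(5,2): no bracket -> illegal
(5,3): no bracket -> illegal
(5,4): no bracket -> illegal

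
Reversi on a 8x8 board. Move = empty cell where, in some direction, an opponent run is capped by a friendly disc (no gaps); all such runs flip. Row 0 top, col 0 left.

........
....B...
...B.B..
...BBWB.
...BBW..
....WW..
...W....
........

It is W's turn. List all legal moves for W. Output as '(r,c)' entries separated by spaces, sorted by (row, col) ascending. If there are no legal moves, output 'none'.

(0,3): no bracket -> illegal
(0,4): no bracket -> illegal
(0,5): no bracket -> illegal
(1,2): flips 2 -> legal
(1,3): no bracket -> illegal
(1,5): flips 1 -> legal
(1,6): no bracket -> illegal
(2,2): flips 2 -> legal
(2,4): flips 2 -> legal
(2,6): no bracket -> illegal
(2,7): flips 1 -> legal
(3,2): flips 3 -> legal
(3,7): flips 1 -> legal
(4,2): flips 2 -> legal
(4,6): no bracket -> illegal
(4,7): no bracket -> illegal
(5,2): no bracket -> illegal
(5,3): flips 1 -> legal

Answer: (1,2) (1,5) (2,2) (2,4) (2,7) (3,2) (3,7) (4,2) (5,3)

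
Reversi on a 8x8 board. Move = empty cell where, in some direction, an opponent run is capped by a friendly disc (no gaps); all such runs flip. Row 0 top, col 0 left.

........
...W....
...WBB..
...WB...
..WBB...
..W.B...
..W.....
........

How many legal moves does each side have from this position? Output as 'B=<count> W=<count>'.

-- B to move --
(0,2): flips 1 -> legal
(0,3): flips 3 -> legal
(0,4): no bracket -> illegal
(1,2): flips 1 -> legal
(1,4): no bracket -> illegal
(2,2): flips 2 -> legal
(3,1): no bracket -> illegal
(3,2): flips 1 -> legal
(4,1): flips 1 -> legal
(5,1): flips 2 -> legal
(5,3): no bracket -> illegal
(6,1): flips 1 -> legal
(6,3): no bracket -> illegal
(7,1): no bracket -> illegal
(7,2): no bracket -> illegal
(7,3): no bracket -> illegal
B mobility = 8
-- W to move --
(1,4): no bracket -> illegal
(1,5): flips 1 -> legal
(1,6): flips 3 -> legal
(2,6): flips 2 -> legal
(3,2): no bracket -> illegal
(3,5): flips 2 -> legal
(3,6): no bracket -> illegal
(4,5): flips 3 -> legal
(5,3): flips 1 -> legal
(5,5): flips 1 -> legal
(6,3): no bracket -> illegal
(6,4): no bracket -> illegal
(6,5): no bracket -> illegal
W mobility = 7

Answer: B=8 W=7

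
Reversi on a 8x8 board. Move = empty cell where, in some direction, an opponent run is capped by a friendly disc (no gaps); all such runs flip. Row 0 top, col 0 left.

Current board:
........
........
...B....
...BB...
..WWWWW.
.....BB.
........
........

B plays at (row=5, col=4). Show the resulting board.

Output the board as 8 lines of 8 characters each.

Answer: ........
........
...B....
...BB...
..WWBWW.
....BBB.
........
........

Derivation:
Place B at (5,4); scan 8 dirs for brackets.
Dir NW: opp run (4,3), next='.' -> no flip
Dir N: opp run (4,4) capped by B -> flip
Dir NE: opp run (4,5), next='.' -> no flip
Dir W: first cell '.' (not opp) -> no flip
Dir E: first cell 'B' (not opp) -> no flip
Dir SW: first cell '.' (not opp) -> no flip
Dir S: first cell '.' (not opp) -> no flip
Dir SE: first cell '.' (not opp) -> no flip
All flips: (4,4)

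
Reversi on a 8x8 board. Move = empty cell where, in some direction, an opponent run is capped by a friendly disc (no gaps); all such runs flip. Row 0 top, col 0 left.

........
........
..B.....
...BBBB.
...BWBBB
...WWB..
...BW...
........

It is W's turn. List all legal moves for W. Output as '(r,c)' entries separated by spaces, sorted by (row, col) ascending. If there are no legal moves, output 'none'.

Answer: (1,1) (2,3) (2,4) (2,6) (2,7) (3,2) (3,7) (4,2) (5,6) (6,2) (6,6) (7,2) (7,3)

Derivation:
(1,1): flips 2 -> legal
(1,2): no bracket -> illegal
(1,3): no bracket -> illegal
(2,1): no bracket -> illegal
(2,3): flips 2 -> legal
(2,4): flips 1 -> legal
(2,5): no bracket -> illegal
(2,6): flips 1 -> legal
(2,7): flips 2 -> legal
(3,1): no bracket -> illegal
(3,2): flips 1 -> legal
(3,7): flips 2 -> legal
(4,2): flips 1 -> legal
(5,2): no bracket -> illegal
(5,6): flips 1 -> legal
(5,7): no bracket -> illegal
(6,2): flips 1 -> legal
(6,5): no bracket -> illegal
(6,6): flips 1 -> legal
(7,2): flips 1 -> legal
(7,3): flips 1 -> legal
(7,4): no bracket -> illegal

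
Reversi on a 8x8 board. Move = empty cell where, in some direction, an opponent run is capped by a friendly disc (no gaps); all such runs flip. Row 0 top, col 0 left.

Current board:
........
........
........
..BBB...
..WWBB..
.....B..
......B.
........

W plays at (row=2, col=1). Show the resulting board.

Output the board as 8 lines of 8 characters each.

Place W at (2,1); scan 8 dirs for brackets.
Dir NW: first cell '.' (not opp) -> no flip
Dir N: first cell '.' (not opp) -> no flip
Dir NE: first cell '.' (not opp) -> no flip
Dir W: first cell '.' (not opp) -> no flip
Dir E: first cell '.' (not opp) -> no flip
Dir SW: first cell '.' (not opp) -> no flip
Dir S: first cell '.' (not opp) -> no flip
Dir SE: opp run (3,2) capped by W -> flip
All flips: (3,2)

Answer: ........
........
.W......
..WBB...
..WWBB..
.....B..
......B.
........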